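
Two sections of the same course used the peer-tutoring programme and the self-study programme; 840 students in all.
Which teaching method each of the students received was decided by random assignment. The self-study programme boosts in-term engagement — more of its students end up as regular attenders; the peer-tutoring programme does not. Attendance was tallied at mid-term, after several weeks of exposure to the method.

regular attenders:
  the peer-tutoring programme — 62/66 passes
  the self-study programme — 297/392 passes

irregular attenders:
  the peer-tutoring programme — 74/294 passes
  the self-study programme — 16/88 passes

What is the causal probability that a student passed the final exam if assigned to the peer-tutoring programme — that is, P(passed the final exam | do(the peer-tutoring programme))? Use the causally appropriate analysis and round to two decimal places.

0.38

Mid-term attendance is downstream of the teaching method. One should not condition on a consequence of treatment, so the overall rates are the right comparison.
So P(outcome | do(the peer-tutoring programme)) is just the pooled rate for the peer-tutoring programme: 136/360 = 0.378.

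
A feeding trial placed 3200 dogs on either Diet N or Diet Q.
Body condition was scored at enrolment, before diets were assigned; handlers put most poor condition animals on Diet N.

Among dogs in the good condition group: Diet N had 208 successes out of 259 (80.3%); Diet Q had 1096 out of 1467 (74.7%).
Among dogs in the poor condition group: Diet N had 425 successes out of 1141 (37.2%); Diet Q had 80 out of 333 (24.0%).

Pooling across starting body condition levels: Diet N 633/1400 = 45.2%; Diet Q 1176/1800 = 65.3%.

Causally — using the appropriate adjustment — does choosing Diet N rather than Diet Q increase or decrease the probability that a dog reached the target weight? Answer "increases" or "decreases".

Diet N is higher inside every starting body condition stratum but Diet Q is higher in aggregate. Whether to stratify depends on how starting body condition relates to the diet.
Since starting body condition is a pre-existing factor (not a product of the diet) and it affects the outcome on its own, it is a confounder. The stratified rates, not the pooled rate, identify the causal effect.
Within each level — good condition: 80.3% vs 74.7%; poor condition: 37.2% vs 24.0% — Diet N is higher every time.

increases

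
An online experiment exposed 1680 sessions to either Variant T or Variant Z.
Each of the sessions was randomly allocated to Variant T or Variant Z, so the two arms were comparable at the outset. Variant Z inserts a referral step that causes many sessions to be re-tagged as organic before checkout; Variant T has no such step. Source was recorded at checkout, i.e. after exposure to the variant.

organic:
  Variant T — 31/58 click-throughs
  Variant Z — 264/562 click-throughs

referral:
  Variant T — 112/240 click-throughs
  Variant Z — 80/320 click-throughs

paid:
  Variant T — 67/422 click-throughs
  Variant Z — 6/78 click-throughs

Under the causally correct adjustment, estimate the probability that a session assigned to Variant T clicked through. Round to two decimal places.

Traffic source here is a post-treatment variable shaped by the variant; conditioning on it would introduce bias rather than remove it. The overall comparison is the causal one.
So P(outcome | do(Variant T)) is just the pooled rate for Variant T: 210/720 = 0.292.

0.29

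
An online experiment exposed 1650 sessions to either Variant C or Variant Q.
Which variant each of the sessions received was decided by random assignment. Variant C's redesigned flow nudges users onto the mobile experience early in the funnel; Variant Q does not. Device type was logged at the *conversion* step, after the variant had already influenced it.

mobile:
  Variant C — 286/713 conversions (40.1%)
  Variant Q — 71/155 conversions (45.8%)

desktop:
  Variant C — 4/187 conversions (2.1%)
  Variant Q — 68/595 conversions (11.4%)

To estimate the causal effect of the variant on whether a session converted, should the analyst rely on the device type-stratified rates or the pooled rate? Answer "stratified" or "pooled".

Within every device type level Variant Q has the higher rate, yet pooled Variant C does — Simpson's reversal.
Because the variant influences device type, device type is a post-treatment mediator, not a confounder. Stratifying on it would bias the estimate; the causal effect is the crude pooled difference.
Pooled: Variant C 32.2% vs Variant Q 18.5%; Variant C is higher overall.

pooled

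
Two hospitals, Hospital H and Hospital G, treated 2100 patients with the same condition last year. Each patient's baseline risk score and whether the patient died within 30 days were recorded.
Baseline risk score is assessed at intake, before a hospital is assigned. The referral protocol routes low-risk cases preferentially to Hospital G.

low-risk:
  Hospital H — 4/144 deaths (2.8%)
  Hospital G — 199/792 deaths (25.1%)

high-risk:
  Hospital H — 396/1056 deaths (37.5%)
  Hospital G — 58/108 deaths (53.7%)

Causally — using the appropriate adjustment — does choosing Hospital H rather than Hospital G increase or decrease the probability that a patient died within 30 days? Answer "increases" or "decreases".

Since baseline risk score is a pre-existing factor (not a product of the hospital) and it affects the outcome on its own, it is a confounder. The stratified rates, not the pooled rate, identify the causal effect.
Within each level — low-risk: 2.8% vs 25.1%; high-risk: 37.5% vs 53.7% — Hospital H is lower every time.

decreases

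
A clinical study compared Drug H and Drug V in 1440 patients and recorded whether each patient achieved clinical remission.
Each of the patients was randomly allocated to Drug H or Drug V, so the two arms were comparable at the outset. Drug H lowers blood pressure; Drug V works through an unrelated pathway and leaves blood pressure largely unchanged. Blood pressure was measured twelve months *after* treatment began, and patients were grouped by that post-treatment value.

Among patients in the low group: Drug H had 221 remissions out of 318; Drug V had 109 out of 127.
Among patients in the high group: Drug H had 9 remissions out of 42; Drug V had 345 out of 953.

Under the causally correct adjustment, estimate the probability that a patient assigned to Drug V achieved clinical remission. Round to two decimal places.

Blood pressure is recorded after the drug and is itself shifted by it — it sits on the causal path from drug to outcome. Conditioning on a mediator would strip out part of the effect we want; the pooled comparison gives the total causal effect.
So P(outcome | do(Drug V)) is just the pooled rate for Drug V: 454/1080 = 0.420.

0.42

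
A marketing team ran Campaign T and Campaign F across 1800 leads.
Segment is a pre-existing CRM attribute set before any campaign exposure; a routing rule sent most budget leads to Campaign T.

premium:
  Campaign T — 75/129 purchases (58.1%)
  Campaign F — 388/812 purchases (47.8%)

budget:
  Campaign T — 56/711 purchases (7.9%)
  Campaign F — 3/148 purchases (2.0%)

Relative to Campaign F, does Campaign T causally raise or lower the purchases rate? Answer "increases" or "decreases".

increases

Customer segment is set before the campaign has any effect — it is not caused by the campaign — and it independently drives the outcome. That makes it a confounder, so the causal comparison is within customer segment levels.
Within each level — premium: 58.1% vs 47.8%; budget: 7.9% vs 2.0% — Campaign T is higher every time.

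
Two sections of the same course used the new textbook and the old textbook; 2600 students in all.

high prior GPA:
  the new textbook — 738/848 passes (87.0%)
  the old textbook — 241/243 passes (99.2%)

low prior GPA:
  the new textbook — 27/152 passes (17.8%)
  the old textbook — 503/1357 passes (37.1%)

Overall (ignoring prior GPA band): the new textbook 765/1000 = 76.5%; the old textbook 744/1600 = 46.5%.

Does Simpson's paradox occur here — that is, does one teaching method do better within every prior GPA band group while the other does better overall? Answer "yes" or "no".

Within each prior GPA band level (high prior GPA 87.0% vs 99.2%; low prior GPA 17.8% vs 37.1%), the old textbook has the higher rate every time. Pooled: 76.5% vs 46.5% — the new textbook has the higher rate overall. The two comparisons disagree.

yes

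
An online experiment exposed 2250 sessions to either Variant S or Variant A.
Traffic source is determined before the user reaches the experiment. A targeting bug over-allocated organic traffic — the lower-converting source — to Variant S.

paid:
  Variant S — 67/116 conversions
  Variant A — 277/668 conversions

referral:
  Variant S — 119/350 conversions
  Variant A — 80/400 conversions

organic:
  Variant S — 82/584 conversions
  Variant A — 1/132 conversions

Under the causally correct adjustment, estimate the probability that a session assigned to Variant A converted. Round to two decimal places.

0.21

The traffic source-specific comparison favours Variant S throughout, but the pooled figures favour Variant A. The question is whether to condition on traffic source.
Nothing the variant does changes traffic source; the imbalance is an allocation artefact. With traffic source also predicting the outcome, the pooled figure is confounded, and the within-stratum comparison is the causal one.
Standardising Variant A to the population traffic source mix: 0.348·277/668 + 0.333·80/400 + 0.318·1/132 = 0.214.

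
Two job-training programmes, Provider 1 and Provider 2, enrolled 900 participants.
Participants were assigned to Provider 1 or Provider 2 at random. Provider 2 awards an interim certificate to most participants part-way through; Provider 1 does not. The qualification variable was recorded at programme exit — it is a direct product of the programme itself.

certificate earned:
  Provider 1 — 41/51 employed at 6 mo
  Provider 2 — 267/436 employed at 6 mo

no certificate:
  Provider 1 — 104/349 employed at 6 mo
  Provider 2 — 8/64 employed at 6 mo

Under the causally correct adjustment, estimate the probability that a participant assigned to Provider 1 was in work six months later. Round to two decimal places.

0.36

The distribution of qualification attained during the programme is itself part of what the programme does — it is an intermediate outcome. Holding it fixed would remove that part of the effect; the total effect is the pooled difference.
So P(outcome | do(Provider 1)) is just the pooled rate for Provider 1: 145/400 = 0.362.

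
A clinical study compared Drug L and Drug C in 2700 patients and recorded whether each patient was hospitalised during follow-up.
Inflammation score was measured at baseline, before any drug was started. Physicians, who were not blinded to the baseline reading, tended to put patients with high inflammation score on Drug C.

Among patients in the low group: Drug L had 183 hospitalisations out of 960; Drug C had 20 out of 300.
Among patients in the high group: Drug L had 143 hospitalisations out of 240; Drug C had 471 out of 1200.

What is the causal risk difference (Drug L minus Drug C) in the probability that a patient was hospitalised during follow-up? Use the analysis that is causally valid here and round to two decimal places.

+0.17

Here inflammation score is a common cause — it drives both which drug a case falls under and the outcome. The crude comparison mixes populations; the stratum-specific rates are the causally relevant ones.
Adjusting over the population distribution of inflammation score: 0.467·(0.191−0.067) + 0.533·(0.596−0.393) = +0.166.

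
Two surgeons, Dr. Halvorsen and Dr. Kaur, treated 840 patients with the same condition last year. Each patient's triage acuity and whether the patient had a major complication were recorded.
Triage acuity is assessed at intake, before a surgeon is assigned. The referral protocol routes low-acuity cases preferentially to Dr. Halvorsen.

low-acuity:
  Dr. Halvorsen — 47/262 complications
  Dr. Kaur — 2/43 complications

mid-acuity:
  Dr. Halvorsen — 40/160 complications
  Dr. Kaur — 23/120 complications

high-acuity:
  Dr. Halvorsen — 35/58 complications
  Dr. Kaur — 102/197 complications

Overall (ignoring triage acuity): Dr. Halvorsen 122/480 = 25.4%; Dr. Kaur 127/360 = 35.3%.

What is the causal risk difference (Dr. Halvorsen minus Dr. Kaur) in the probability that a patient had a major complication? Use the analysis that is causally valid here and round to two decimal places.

+0.09

Triage acuity satisfies the back-door criterion: it is not a descendant of the surgeon, and it blocks the spurious path from surgeon to outcome. Adjusting for it (i.e., using the within-triage acuity rates) gives the causal effect.
Adjusting over the population distribution of triage acuity: 0.363·(0.179−0.047) + 0.333·(0.250−0.192) + 0.304·(0.603−0.518) = +0.094.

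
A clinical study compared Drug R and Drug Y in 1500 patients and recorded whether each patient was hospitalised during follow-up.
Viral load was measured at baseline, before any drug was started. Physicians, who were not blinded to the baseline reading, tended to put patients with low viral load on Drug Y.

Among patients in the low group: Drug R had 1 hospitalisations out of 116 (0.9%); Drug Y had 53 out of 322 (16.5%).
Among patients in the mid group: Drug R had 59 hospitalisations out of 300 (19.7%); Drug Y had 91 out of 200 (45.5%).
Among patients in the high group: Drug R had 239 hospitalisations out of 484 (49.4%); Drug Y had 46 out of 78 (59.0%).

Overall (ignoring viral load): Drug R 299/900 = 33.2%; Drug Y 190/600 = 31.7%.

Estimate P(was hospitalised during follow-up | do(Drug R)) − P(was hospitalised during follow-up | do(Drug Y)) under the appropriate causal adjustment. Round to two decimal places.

The viral load-specific comparison favours Drug R throughout, but the pooled figures favour Drug Y. The question is whether to condition on viral load.
Nothing the drug does changes viral load; the imbalance is an allocation artefact. With viral load also predicting the outcome, the pooled figure is confounded, and the within-stratum comparison is the causal one.
Adjusting over the population distribution of viral load: 0.292·(0.009−0.165) + 0.333·(0.197−0.455) + 0.375·(0.494−0.590) = -0.168.

-0.17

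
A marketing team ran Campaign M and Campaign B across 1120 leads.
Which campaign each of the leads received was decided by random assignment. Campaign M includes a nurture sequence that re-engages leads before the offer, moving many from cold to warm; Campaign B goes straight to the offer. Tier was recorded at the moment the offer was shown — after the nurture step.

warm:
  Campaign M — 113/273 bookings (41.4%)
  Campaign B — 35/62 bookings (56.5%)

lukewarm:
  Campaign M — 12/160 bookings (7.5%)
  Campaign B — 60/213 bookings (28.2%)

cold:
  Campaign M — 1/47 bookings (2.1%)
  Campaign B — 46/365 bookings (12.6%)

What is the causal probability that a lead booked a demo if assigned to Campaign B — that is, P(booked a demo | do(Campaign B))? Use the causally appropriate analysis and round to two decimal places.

0.22

The engagement tier-specific comparison favours Campaign B throughout, but the pooled figures favour Campaign M. The question is whether to condition on engagement tier.
Because the campaign influences engagement tier, engagement tier is a post-treatment mediator, not a confounder. Stratifying on it would bias the estimate; the causal effect is the crude pooled difference.
So P(outcome | do(Campaign B)) is just the pooled rate for Campaign B: 141/640 = 0.220.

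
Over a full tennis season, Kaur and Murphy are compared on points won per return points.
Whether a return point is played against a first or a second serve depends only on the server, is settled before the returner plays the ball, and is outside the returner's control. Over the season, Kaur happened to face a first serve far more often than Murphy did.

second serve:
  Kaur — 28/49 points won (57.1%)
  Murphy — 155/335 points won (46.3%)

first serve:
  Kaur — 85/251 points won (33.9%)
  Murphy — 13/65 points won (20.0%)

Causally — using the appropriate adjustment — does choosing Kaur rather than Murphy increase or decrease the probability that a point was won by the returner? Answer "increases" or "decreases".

increases

Here serve type is a common cause — it drives both which player a case falls under and the outcome. The crude comparison mixes populations; the stratum-specific rates are the causally relevant ones.
Within each level — second serve: 57.1% vs 46.3%; first serve: 33.9% vs 20.0% — Kaur is higher every time.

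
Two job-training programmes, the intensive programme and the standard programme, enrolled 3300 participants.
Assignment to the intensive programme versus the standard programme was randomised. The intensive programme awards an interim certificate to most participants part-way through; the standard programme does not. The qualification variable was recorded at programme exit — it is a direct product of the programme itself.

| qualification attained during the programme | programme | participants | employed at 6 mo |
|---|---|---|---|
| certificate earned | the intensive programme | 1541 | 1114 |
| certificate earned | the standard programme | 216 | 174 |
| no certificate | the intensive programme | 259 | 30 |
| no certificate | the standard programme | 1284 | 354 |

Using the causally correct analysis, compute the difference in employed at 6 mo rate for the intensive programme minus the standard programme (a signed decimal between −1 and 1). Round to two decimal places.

+0.28

Qualification attained during the programme lies on the pathway programme → qualification attained during the programme → outcome, so adjusting for it blocks the indirect effect. For the total causal effect of programme, use the unadjusted pooled rates.
The causal difference is the pooled difference: 0.636 − 0.352 = +0.284.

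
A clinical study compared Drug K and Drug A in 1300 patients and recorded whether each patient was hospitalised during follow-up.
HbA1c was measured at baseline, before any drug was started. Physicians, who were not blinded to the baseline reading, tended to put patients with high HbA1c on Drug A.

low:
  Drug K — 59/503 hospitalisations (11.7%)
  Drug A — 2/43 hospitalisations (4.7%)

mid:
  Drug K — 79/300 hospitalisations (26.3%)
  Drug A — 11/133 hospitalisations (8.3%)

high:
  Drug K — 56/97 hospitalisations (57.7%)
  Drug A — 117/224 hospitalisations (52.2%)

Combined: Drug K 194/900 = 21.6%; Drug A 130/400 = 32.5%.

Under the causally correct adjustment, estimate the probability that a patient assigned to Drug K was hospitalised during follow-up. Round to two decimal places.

0.28

HbA1c satisfies the back-door criterion: it is not a descendant of the drug, and it blocks the spurious path from drug to outcome. Adjusting for it (i.e., using the within-HbA1c rates) gives the causal effect.
Standardising Drug K to the population HbA1c mix: 0.420·59/503 + 0.333·79/300 + 0.247·56/97 = 0.280.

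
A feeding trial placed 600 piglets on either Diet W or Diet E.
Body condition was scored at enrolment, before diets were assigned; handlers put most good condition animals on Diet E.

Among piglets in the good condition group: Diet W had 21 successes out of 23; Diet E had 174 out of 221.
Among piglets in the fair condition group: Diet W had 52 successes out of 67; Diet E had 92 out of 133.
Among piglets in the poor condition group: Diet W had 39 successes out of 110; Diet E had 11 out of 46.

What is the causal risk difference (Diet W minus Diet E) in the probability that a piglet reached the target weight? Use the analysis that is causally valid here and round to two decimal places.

The stratified and pooled comparisons disagree (Diet W wins within each starting body condition; Diet E wins overall), so the answer turns on the causal role of starting body condition.
Starting body condition satisfies the back-door criterion: it is not a descendant of the diet, and it blocks the spurious path from diet to outcome. Adjusting for it (i.e., using the within-starting body condition rates) gives the causal effect.
Adjusting over the population distribution of starting body condition: 0.407·(0.913−0.787) + 0.333·(0.776−0.692) + 0.260·(0.355−0.239) = +0.109.

+0.11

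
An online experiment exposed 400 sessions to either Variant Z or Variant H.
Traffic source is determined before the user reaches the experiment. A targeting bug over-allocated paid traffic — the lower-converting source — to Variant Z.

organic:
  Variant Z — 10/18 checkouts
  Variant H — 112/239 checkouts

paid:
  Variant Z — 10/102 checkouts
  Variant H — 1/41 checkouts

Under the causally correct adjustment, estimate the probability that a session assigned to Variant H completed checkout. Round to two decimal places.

0.31

The traffic source-specific comparison favours Variant Z throughout, but the pooled figures favour Variant H. The question is whether to condition on traffic source.
Traffic source differs across variants for reasons unrelated to any effect of the variant itself, and it separately predicts the outcome — a classic confounder. We must compare within traffic source levels.
Standardising Variant H to the population traffic source mix: 0.642·112/239 + 0.357·1/41 = 0.310.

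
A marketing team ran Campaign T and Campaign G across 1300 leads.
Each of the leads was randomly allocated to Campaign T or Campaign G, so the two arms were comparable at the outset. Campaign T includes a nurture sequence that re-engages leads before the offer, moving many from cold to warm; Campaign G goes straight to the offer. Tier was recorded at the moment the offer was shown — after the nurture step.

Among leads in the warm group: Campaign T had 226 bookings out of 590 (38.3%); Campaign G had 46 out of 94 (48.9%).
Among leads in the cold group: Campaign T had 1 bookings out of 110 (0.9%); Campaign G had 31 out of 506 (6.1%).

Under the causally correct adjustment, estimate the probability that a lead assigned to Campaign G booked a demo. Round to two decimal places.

Campaign G is higher inside every engagement tier stratum but Campaign T is higher in aggregate. Whether to stratify depends on how engagement tier relates to the campaign.
Engagement tier is downstream of the campaign. One should not condition on a consequence of treatment, so the overall rates are the right comparison.
So P(outcome | do(Campaign G)) is just the pooled rate for Campaign G: 77/600 = 0.128.

0.13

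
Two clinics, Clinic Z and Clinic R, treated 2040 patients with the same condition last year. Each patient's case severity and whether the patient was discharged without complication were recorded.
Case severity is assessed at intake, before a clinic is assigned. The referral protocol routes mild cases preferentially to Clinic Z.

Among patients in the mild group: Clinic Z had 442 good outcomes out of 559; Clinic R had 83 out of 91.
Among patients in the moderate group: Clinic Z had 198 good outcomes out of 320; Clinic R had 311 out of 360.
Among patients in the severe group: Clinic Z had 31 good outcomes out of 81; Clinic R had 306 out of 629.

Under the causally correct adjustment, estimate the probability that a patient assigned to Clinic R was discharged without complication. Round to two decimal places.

0.75

Nothing the clinic does changes case severity; the imbalance is an allocation artefact. With case severity also predicting the outcome, the pooled figure is confounded, and the within-stratum comparison is the causal one.
Standardising Clinic R to the population case severity mix: 0.319·83/91 + 0.333·311/360 + 0.348·306/629 = 0.748.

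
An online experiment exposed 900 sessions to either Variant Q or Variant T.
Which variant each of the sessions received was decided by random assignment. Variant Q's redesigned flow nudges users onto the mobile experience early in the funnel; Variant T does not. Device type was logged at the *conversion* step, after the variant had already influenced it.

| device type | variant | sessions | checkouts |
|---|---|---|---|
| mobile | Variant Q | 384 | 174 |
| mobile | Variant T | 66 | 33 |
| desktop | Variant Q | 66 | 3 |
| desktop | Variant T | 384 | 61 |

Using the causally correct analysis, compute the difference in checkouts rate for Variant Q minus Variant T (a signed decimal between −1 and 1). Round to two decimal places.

Device type is recorded after the variant and is itself shifted by it — it sits on the causal path from variant to outcome. Conditioning on a mediator would strip out part of the effect we want; the pooled comparison gives the total causal effect.
The causal difference is the pooled difference: 0.393 − 0.209 = +0.184.

+0.18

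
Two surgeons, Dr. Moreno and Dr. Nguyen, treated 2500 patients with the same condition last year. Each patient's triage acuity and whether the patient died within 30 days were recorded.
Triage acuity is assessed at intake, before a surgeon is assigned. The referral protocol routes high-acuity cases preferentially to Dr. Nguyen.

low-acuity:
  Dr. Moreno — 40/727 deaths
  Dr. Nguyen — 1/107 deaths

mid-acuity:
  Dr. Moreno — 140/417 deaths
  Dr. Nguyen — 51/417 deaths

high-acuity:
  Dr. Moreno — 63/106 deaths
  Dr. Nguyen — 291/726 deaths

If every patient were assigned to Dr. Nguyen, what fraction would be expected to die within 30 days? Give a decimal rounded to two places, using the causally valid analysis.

0.18

Dr. Nguyen is lower inside every triage acuity stratum but Dr. Moreno is lower in aggregate. Whether to stratify depends on how triage acuity relates to the surgeon.
The imbalance in triage acuity arose from how patients were allocated, not from anything the surgeon did; and triage acuity independently affects the outcome. The pooled gap is confounded — condition on triage acuity.
Standardising Dr. Nguyen to the population triage acuity mix: 0.334·1/107 + 0.334·51/417 + 0.333·291/726 = 0.177.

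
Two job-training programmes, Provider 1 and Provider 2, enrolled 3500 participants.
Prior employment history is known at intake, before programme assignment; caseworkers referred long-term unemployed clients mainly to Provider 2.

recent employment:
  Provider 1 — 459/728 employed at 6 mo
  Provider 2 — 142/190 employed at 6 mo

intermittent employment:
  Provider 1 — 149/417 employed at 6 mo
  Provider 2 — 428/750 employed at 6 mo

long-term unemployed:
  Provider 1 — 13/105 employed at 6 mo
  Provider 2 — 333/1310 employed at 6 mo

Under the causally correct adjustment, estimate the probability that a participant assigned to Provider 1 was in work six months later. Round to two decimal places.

The prior employment history-specific comparison favours Provider 2 throughout, but the pooled figures favour Provider 1. The question is whether to condition on prior employment history.
Nothing the programme does changes prior employment history; the imbalance is an allocation artefact. With prior employment history also predicting the outcome, the pooled figure is confounded, and the within-stratum comparison is the causal one.
Standardising Provider 1 to the population prior employment history mix: 0.262·459/728 + 0.333·149/417 + 0.404·13/105 = 0.335.

0.33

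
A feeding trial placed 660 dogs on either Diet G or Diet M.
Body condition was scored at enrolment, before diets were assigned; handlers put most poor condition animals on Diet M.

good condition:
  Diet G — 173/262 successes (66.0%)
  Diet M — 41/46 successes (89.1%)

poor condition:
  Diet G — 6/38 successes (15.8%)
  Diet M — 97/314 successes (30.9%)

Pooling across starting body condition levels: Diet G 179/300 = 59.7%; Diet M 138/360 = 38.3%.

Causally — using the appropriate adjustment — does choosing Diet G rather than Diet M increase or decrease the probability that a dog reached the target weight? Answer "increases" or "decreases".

decreases

The stratified and pooled comparisons disagree (Diet M wins within each starting body condition; Diet G wins overall), so the answer turns on the causal role of starting body condition.
Here starting body condition is a common cause — it drives both which diet a case falls under and the outcome. The crude comparison mixes populations; the stratum-specific rates are the causally relevant ones.
Within each level — good condition: 66.0% vs 89.1%; poor condition: 15.8% vs 30.9% — Diet M is higher every time.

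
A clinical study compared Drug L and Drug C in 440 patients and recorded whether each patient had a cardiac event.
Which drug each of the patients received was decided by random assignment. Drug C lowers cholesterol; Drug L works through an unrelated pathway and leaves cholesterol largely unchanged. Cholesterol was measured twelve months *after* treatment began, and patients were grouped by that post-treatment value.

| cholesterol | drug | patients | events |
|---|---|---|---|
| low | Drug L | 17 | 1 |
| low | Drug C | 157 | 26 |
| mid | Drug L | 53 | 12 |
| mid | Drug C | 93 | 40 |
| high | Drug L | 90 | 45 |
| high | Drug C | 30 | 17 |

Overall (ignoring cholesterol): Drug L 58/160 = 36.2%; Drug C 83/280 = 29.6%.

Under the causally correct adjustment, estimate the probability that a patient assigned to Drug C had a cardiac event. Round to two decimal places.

0.30

Cholesterol is downstream of the drug. One should not condition on a consequence of treatment, so the overall rates are the right comparison.
So P(outcome | do(Drug C)) is just the pooled rate for Drug C: 83/280 = 0.296.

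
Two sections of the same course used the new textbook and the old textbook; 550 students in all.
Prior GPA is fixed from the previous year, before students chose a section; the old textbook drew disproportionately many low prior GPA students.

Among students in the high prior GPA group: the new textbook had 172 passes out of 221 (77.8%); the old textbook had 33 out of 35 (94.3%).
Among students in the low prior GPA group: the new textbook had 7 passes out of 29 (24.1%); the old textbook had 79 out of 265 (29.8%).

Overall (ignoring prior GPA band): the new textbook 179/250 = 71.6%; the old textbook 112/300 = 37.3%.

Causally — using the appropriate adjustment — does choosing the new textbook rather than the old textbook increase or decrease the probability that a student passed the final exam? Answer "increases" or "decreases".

Prior GPA band differs across teaching methods for reasons unrelated to any effect of the teaching method itself, and it separately predicts the outcome — a classic confounder. We must compare within prior GPA band levels.
Within each level — high prior GPA: 77.8% vs 94.3%; low prior GPA: 24.1% vs 29.8% — the old textbook is higher every time.

decreases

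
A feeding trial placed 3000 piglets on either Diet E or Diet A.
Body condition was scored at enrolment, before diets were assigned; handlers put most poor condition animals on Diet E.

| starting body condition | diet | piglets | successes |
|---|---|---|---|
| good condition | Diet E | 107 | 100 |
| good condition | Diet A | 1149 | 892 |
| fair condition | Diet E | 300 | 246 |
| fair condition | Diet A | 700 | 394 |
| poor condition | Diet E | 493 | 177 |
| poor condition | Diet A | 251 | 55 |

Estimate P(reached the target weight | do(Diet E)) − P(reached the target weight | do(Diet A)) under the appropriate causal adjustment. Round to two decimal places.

+0.19

Starting body condition is set before the diet has any effect — it is not caused by the diet — and it independently drives the outcome. That makes it a confounder, so the causal comparison is within starting body condition levels.
Adjusting over the population distribution of starting body condition: 0.419·(0.935−0.776) + 0.333·(0.820−0.563) + 0.248·(0.359−0.219) = +0.187.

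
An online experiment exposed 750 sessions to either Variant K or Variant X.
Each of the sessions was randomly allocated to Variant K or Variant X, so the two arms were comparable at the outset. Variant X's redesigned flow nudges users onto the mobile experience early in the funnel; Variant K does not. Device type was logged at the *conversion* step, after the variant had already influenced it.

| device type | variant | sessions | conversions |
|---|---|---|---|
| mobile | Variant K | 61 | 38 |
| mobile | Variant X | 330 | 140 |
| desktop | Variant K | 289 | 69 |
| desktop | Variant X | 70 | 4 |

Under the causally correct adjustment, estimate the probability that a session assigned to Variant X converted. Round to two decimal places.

0.36

Variant K is higher inside every device type stratum but Variant X is higher in aggregate. Whether to stratify depends on how device type relates to the variant.
Device type here is a post-treatment variable shaped by the variant; conditioning on it would introduce bias rather than remove it. The overall comparison is the causal one.
So P(outcome | do(Variant X)) is just the pooled rate for Variant X: 144/400 = 0.360.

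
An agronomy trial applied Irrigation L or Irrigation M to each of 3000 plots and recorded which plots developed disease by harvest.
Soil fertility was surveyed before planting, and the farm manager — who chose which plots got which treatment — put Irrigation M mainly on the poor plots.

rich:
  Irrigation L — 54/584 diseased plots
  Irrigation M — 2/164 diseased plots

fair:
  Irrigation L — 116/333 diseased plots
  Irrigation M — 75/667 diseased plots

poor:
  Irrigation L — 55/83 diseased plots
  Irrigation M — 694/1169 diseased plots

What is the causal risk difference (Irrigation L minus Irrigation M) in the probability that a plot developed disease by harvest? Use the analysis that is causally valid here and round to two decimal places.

Within every soil fertility level Irrigation M has the lower rate, yet pooled Irrigation L does — Simpson's reversal.
Soil fertility is set before the irrigation has any effect — it is not caused by the irrigation — and it independently drives the outcome. That makes it a confounder, so the causal comparison is within soil fertility levels.
Adjusting over the population distribution of soil fertility: 0.249·(0.092−0.012) + 0.333·(0.348−0.112) + 0.417·(0.663−0.594) = +0.127.

+0.13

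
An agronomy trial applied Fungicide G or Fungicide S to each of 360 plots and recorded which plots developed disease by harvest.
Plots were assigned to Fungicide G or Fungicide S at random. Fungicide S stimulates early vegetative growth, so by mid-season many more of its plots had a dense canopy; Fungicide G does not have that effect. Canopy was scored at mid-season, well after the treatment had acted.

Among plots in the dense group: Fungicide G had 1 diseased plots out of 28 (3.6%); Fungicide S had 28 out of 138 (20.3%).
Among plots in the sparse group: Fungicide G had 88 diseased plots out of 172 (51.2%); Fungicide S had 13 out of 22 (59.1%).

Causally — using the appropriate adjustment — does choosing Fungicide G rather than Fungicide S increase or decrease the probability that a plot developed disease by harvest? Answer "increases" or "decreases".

The distribution of mid-season canopy is itself part of what the fungicide does — it is an intermediate outcome. Holding it fixed would remove that part of the effect; the total effect is the pooled difference.
Pooled: Fungicide G 44.5% vs Fungicide S 25.6%; Fungicide S is lower overall.

increases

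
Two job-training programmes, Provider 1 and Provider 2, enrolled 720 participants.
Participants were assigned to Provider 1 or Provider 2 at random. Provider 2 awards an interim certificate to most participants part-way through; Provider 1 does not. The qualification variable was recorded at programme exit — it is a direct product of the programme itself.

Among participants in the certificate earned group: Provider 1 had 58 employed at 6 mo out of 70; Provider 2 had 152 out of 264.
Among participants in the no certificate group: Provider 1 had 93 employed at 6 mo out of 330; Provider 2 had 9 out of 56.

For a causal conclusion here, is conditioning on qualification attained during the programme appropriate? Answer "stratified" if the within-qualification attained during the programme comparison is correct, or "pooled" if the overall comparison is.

pooled

The stratified and pooled comparisons disagree (Provider 1 wins within each qualification attained during the programme; Provider 2 wins overall), so the answer turns on the causal role of qualification attained during the programme.
Because the programme influences qualification attained during the programme, qualification attained during the programme is a post-treatment mediator, not a confounder. Stratifying on it would bias the estimate; the causal effect is the crude pooled difference.
Pooled: Provider 1 37.8% vs Provider 2 50.3%; Provider 2 is higher overall.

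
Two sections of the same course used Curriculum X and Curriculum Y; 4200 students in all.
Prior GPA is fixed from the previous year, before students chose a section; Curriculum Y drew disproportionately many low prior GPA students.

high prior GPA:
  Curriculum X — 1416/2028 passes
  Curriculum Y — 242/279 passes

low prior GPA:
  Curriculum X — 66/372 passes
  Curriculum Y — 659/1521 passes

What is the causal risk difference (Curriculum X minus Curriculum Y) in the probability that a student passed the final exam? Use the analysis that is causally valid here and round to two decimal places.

The imbalance in prior GPA band arose from how students were allocated, not from anything the teaching method did; and prior GPA band independently affects the outcome. The pooled gap is confounded — condition on prior GPA band.
Adjusting over the population distribution of prior GPA band: 0.549·(0.698−0.867) + 0.451·(0.177−0.433) = -0.208.

-0.21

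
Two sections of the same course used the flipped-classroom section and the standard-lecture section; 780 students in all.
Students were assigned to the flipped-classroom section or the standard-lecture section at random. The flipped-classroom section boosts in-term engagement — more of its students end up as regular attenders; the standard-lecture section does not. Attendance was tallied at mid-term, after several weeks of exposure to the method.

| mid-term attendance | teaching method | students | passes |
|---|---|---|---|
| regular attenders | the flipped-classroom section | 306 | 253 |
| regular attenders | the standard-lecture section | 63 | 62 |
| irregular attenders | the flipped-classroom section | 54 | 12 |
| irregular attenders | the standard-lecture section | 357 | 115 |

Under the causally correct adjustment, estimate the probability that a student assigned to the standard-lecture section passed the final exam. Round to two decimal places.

Within every mid-term attendance level the standard-lecture section has the higher rate, yet pooled the flipped-classroom section does — Simpson's reversal.
Mid-term attendance lies on the pathway teaching method → mid-term attendance → outcome, so adjusting for it blocks the indirect effect. For the total causal effect of teaching method, use the unadjusted pooled rates.
So P(outcome | do(the standard-lecture section)) is just the pooled rate for the standard-lecture section: 177/420 = 0.421.

0.42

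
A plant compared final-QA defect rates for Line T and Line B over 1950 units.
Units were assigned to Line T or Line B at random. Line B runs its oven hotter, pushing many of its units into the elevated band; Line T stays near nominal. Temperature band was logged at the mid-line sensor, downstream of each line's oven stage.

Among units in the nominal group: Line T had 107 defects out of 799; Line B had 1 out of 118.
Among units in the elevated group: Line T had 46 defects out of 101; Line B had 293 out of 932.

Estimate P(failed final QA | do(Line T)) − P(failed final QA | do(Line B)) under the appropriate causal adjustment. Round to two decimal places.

-0.11

The distribution of in-process temperature band is itself part of what the line does — it is an intermediate outcome. Holding it fixed would remove that part of the effect; the total effect is the pooled difference.
The causal difference is the pooled difference: 0.170 − 0.280 = -0.110.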